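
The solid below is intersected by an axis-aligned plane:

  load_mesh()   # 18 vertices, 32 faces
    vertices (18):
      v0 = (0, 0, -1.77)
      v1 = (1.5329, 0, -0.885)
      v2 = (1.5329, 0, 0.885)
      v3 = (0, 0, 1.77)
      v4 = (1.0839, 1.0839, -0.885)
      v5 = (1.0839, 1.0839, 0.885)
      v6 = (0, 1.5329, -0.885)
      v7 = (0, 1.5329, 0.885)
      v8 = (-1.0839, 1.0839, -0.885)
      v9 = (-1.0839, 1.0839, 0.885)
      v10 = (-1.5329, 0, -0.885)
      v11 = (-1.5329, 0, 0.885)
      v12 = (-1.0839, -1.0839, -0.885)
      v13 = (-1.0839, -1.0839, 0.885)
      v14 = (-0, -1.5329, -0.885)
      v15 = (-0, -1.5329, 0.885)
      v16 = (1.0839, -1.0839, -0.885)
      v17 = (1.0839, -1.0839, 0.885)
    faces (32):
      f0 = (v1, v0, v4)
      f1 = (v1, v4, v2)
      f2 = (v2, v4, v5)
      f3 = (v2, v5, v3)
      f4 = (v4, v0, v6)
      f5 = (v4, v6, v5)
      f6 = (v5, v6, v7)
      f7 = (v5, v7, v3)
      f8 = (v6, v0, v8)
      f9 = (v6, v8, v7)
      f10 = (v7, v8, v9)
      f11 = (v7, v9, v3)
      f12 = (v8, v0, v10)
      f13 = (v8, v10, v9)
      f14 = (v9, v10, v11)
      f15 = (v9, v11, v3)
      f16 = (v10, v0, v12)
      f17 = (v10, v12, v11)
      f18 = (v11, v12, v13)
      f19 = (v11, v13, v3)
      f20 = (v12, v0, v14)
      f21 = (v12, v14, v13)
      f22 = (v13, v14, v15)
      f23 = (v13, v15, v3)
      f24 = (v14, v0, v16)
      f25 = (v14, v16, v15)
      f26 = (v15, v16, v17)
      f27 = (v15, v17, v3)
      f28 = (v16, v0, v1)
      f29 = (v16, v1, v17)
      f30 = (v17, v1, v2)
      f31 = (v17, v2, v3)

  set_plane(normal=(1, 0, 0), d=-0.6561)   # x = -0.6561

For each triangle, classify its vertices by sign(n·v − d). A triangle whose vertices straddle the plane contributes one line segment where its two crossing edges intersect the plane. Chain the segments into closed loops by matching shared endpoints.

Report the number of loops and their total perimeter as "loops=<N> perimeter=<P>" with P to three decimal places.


loops=1 perimeter=9.033

Straddling triangles (12 of 32):
  (v6,v0,v8) [++-] → (-0.6561, 0.6561, -1.2343)–(-0.6561, 1.26111, -0.885)  len=0.6986
  (v6,v8,v7) [+-+] → (-0.6561, 1.26111, -0.885)–(-0.6561, 1.26111, -0.186406)  len=0.6986
  (v7,v8,v9) [+--] → (-0.6561, 1.26111, -0.186406)–(-0.6561, 1.26111, 0.885)  len=1.0714
  (v7,v9,v3) [+-+] → (-0.6561, 1.26111, 0.885)–(-0.6561, 0.6561, 1.2343)  len=0.6986
  (v8,v0,v10) [-+-] → (-0.6561, 0.6561, -1.2343)–(-0.6561, 0, -1.39121)  len=0.6746
  (v9,v11,v3) [--+] → (-0.6561, 0, 1.39121)–(-0.6561, 0.6561, 1.2343)  len=0.6746
  (v10,v0,v12) [-+-] → (-0.6561, 0, -1.39121)–(-0.6561, -0.6561, -1.2343)  len=0.6746
  (v11,v13,v3) [--+] → (-0.6561, -0.6561, 1.2343)–(-0.6561, 0, 1.39121)  len=0.6746
  (v12,v0,v14) [-++] → (-0.6561, -0.6561, -1.2343)–(-0.6561, -1.26111, -0.885)  len=0.6986
  (v12,v14,v13) [-+-] → (-0.6561, -1.26111, -0.885)–(-0.6561, -1.26111, 0.186406)  len=1.0714
  (v13,v14,v15) [-++] → (-0.6561, -1.26111, 0.186406)–(-0.6561, -1.26111, 0.885)  len=0.6986
  (v13,v15,v3) [-++] → (-0.6561, -1.26111, 0.885)–(-0.6561, -0.6561, 1.2343)  len=0.6986

Chained into 1 loop(s):
  loop 1: 12 segments, perimeter = 9.0328
Total perimeter = 9.033


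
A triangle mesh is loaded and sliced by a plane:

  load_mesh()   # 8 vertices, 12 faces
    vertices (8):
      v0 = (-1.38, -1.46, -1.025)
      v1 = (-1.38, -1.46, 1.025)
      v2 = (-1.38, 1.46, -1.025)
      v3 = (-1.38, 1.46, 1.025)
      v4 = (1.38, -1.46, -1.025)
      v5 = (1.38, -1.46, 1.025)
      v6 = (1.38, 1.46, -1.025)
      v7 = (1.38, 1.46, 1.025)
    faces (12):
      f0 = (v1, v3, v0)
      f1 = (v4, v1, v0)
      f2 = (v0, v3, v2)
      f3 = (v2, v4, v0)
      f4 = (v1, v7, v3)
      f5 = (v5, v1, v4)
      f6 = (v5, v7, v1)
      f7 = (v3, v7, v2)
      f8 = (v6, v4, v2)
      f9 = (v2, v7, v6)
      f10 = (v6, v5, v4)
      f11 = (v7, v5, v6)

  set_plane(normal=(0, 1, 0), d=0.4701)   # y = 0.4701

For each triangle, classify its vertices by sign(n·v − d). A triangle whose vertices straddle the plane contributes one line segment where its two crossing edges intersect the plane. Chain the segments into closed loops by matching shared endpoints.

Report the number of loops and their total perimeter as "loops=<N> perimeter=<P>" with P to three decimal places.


Straddling triangles (8 of 12):
  (v1,v3,v0) [-+-] → (-1.38, 0.4701, 1.025)–(-1.38, 0.4701, 0.330036)  len=0.6950
  (v0,v3,v2) [-++] → (-1.38, 0.4701, 0.330036)–(-1.38, 0.4701, -1.025)  len=1.3550
  (v2,v4,v0) [+--] → (-0.444341, 0.4701, -1.025)–(-1.38, 0.4701, -1.025)  len=0.9357
  (v1,v7,v3) [-++] → (0.444341, 0.4701, 1.025)–(-1.38, 0.4701, 1.025)  len=1.8243
  (v5,v7,v1) [-+-] → (1.38, 0.4701, 1.025)–(0.444341, 0.4701, 1.025)  len=0.9357
  (v6,v4,v2) [+-+] → (1.38, 0.4701, -1.025)–(-0.444341, 0.4701, -1.025)  len=1.8243
  (v6,v5,v4) [+--] → (1.38, 0.4701, -0.330036)–(1.38, 0.4701, -1.025)  len=0.6950
  (v7,v5,v6) [+-+] → (1.38, 0.4701, 1.025)–(1.38, 0.4701, -0.330036)  len=1.3550

Chained into 1 loop(s):
  loop 1: 8 segments, perimeter = 9.6200
Total perimeter = 9.620

loops=1 perimeter=9.620


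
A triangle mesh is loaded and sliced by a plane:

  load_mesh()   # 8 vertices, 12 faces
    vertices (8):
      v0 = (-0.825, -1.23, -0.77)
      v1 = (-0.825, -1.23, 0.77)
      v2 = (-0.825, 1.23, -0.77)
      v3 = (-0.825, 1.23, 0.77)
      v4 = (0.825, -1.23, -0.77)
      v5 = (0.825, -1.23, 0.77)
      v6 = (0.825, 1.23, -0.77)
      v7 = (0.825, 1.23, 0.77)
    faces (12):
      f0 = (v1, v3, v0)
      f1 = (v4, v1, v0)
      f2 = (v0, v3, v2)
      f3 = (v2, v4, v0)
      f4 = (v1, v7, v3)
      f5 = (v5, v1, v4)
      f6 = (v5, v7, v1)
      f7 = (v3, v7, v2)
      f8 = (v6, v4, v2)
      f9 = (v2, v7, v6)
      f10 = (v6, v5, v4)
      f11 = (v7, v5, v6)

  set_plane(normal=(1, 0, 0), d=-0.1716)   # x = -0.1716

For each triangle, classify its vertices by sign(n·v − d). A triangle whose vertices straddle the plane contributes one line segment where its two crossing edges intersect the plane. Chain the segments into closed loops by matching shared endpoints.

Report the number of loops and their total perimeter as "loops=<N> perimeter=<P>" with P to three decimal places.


loops=1 perimeter=8.000

Straddling triangles (8 of 12):
  (v4,v1,v0) [+--] → (-0.1716, -1.23, 0.16016)–(-0.1716, -1.23, -0.77)  len=0.9302
  (v2,v4,v0) [-+-] → (-0.1716, 0.25584, -0.77)–(-0.1716, -1.23, -0.77)  len=1.4858
  (v1,v7,v3) [-+-] → (-0.1716, -0.25584, 0.77)–(-0.1716, 1.23, 0.77)  len=1.4858
  (v5,v1,v4) [+-+] → (-0.1716, -1.23, 0.77)–(-0.1716, -1.23, 0.16016)  len=0.6098
  (v5,v7,v1) [++-] → (-0.1716, -0.25584, 0.77)–(-0.1716, -1.23, 0.77)  len=0.9742
  (v3,v7,v2) [-+-] → (-0.1716, 1.23, 0.77)–(-0.1716, 1.23, -0.16016)  len=0.9302
  (v6,v4,v2) [++-] → (-0.1716, 0.25584, -0.77)–(-0.1716, 1.23, -0.77)  len=0.9742
  (v2,v7,v6) [-++] → (-0.1716, 1.23, -0.16016)–(-0.1716, 1.23, -0.77)  len=0.6098

Chained into 1 loop(s):
  loop 1: 8 segments, perimeter = 8.0000
Total perimeter = 8.000


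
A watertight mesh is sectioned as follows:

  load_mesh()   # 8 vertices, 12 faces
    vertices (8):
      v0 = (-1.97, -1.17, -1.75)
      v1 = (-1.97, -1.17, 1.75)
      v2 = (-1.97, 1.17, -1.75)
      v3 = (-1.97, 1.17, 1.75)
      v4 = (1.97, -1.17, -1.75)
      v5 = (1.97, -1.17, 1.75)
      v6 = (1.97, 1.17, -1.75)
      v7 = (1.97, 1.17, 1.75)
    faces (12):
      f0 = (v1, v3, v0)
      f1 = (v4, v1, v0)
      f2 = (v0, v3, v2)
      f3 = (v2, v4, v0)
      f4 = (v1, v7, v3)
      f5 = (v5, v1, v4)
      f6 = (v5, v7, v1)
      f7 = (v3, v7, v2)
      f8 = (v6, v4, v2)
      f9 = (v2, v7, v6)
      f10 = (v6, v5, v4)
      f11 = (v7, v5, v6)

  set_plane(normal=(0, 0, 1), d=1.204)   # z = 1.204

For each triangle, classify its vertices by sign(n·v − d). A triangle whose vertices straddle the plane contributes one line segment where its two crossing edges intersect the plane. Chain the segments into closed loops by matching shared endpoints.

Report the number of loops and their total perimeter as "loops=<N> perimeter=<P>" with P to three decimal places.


Straddling triangles (8 of 12):
  (v1,v3,v0) [++-] → (-1.97, 0.80496, 1.204)–(-1.97, -1.17, 1.204)  len=1.9750
  (v4,v1,v0) [-+-] → (-1.35536, -1.17, 1.204)–(-1.97, -1.17, 1.204)  len=0.6146
  (v0,v3,v2) [-+-] → (-1.97, 0.80496, 1.204)–(-1.97, 1.17, 1.204)  len=0.3650
  (v5,v1,v4) [++-] → (-1.35536, -1.17, 1.204)–(1.97, -1.17, 1.204)  len=3.3254
  (v3,v7,v2) [++-] → (1.35536, 1.17, 1.204)–(-1.97, 1.17, 1.204)  len=3.3254
  (v2,v7,v6) [-+-] → (1.35536, 1.17, 1.204)–(1.97, 1.17, 1.204)  len=0.6146
  (v6,v5,v4) [-+-] → (1.97, -0.80496, 1.204)–(1.97, -1.17, 1.204)  len=0.3650
  (v7,v5,v6) [++-] → (1.97, -0.80496, 1.204)–(1.97, 1.17, 1.204)  len=1.9750

Chained into 1 loop(s):
  loop 1: 8 segments, perimeter = 12.5600
Total perimeter = 12.560

loops=1 perimeter=12.560


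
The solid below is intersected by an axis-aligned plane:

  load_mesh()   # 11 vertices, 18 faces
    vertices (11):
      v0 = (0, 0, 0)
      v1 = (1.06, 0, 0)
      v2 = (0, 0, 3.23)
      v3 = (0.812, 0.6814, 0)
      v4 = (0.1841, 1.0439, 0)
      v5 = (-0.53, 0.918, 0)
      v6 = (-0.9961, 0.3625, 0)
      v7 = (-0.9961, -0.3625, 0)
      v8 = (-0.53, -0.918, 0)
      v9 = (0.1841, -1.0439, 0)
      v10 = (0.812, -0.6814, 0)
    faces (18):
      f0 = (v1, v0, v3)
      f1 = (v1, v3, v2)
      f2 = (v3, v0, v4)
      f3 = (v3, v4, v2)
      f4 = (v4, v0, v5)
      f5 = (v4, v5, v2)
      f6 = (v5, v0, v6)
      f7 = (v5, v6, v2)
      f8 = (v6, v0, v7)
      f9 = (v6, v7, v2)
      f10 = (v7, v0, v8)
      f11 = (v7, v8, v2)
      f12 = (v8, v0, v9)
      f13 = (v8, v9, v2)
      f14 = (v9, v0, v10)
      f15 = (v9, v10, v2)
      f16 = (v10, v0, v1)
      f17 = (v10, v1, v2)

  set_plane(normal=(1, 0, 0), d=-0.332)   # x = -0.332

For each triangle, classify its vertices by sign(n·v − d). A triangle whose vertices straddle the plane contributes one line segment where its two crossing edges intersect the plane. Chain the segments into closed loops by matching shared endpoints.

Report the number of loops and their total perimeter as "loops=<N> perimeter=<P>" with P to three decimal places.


loops=1 perimeter=6.777

Straddling triangles (10 of 18):
  (v4,v0,v5) [++-] → (-0.332, 0.575049, 0)–(-0.332, 0.952909, 0)  len=0.3779
  (v4,v5,v2) [+-+] → (-0.332, 0.952909, 0)–(-0.332, 0.575049, 1.20668)  len=1.2645
  (v5,v0,v6) [-+-] → (-0.332, 0.575049, 0)–(-0.332, 0.120821, 0)  len=0.4542
  (v5,v6,v2) [--+] → (-0.332, 0.120821, 2.15344)–(-0.332, 0.575049, 1.20668)  len=1.0501
  (v6,v0,v7) [-+-] → (-0.332, 0.120821, 0)–(-0.332, -0.120821, 0)  len=0.2416
  (v6,v7,v2) [--+] → (-0.332, -0.120821, 2.15344)–(-0.332, 0.120821, 2.15344)  len=0.2416
  (v7,v0,v8) [-+-] → (-0.332, -0.120821, 0)–(-0.332, -0.575049, 0)  len=0.4542
  (v7,v8,v2) [--+] → (-0.332, -0.575049, 1.20668)–(-0.332, -0.120821, 2.15344)  len=1.0501
  (v8,v0,v9) [-++] → (-0.332, -0.575049, 0)–(-0.332, -0.952909, 0)  len=0.3779
  (v8,v9,v2) [-++] → (-0.332, -0.952909, 0)–(-0.332, -0.575049, 1.20668)  len=1.2645

Chained into 1 loop(s):
  loop 1: 10 segments, perimeter = 6.7765
Total perimeter = 6.777


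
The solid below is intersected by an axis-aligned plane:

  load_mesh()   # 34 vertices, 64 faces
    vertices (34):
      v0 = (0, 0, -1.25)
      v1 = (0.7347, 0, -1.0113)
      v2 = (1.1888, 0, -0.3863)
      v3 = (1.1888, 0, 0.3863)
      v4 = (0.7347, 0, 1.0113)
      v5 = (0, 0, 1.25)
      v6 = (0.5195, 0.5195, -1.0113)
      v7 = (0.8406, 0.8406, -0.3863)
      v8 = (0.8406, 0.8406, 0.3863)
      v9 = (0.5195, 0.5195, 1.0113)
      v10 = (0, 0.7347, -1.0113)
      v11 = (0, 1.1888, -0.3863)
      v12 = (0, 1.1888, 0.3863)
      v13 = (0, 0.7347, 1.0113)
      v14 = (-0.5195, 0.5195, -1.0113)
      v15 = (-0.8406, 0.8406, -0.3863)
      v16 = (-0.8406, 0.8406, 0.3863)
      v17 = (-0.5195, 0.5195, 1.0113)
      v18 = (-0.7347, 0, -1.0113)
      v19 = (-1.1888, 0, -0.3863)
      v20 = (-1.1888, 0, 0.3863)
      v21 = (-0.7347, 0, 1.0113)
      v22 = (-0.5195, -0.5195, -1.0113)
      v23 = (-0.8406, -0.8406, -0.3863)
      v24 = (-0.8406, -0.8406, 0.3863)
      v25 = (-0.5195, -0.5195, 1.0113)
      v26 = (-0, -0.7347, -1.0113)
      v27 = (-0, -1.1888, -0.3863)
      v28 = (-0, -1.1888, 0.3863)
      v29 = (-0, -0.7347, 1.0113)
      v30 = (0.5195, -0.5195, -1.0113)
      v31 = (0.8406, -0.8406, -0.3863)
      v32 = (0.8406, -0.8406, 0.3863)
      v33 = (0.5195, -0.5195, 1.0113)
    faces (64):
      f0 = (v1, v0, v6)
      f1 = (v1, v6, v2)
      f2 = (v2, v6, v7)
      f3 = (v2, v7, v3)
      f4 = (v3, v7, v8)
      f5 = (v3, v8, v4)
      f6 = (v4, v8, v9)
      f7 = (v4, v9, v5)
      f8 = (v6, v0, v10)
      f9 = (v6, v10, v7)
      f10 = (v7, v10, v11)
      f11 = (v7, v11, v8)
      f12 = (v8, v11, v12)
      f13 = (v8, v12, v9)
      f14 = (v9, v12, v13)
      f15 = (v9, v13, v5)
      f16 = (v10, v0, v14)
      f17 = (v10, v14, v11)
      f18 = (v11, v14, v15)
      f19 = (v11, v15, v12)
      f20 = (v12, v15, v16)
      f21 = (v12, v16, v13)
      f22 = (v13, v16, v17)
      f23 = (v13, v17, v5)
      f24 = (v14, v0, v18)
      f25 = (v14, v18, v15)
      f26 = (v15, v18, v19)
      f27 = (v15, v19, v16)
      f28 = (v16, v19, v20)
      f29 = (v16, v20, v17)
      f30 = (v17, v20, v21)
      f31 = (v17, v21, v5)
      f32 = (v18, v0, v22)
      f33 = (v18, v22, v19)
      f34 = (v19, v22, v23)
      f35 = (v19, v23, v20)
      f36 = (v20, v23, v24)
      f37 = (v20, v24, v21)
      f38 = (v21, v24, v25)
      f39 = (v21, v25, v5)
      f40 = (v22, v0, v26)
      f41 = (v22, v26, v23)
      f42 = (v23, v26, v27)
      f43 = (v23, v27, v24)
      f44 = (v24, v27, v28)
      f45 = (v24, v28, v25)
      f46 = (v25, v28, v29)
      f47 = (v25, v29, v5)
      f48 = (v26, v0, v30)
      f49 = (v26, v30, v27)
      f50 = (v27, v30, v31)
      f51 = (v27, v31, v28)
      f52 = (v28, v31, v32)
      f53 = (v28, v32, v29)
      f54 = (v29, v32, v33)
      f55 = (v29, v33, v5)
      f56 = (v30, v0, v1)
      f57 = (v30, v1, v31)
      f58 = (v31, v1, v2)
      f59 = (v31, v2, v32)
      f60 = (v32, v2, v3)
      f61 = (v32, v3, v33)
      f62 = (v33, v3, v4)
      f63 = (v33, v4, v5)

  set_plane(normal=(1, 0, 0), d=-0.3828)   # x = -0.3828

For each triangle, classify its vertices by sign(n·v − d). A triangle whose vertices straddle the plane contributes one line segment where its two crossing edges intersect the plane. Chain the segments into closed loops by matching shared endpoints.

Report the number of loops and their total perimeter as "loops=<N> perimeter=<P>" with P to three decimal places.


loops=1 perimeter=6.994

Straddling triangles (20 of 64):
  (v10,v0,v14) [++-] → (-0.3828, 0.3828, -1.07411)–(-0.3828, 0.576127, -1.0113)  len=0.2033
  (v10,v14,v11) [+-+] → (-0.3828, 0.576127, -1.0113)–(-0.3828, 0.695618, -0.846839)  len=0.2033
  (v11,v14,v15) [+--] → (-0.3828, 0.695618, -0.846839)–(-0.3828, 1.03023, -0.3863)  len=0.5693
  (v11,v15,v12) [+-+] → (-0.3828, 1.03023, -0.3863)–(-0.3828, 1.03023, 0.0344665)  len=0.4208
  (v12,v15,v16) [+--] → (-0.3828, 1.03023, 0.0344665)–(-0.3828, 1.03023, 0.3863)  len=0.3518
  (v12,v16,v13) [+-+] → (-0.3828, 1.03023, 0.3863)–(-0.3828, 0.782926, 0.726682)  len=0.4207
  (v13,v16,v17) [+--] → (-0.3828, 0.782926, 0.726682)–(-0.3828, 0.576127, 1.0113)  len=0.3518
  (v13,v17,v5) [+-+] → (-0.3828, 0.576127, 1.0113)–(-0.3828, 0.3828, 1.07411)  len=0.2033
  (v14,v0,v18) [-+-] → (-0.3828, 0.3828, -1.07411)–(-0.3828, 0, -1.12563)  len=0.3863
  (v17,v21,v5) [--+] → (-0.3828, 0, 1.12563)–(-0.3828, 0.3828, 1.07411)  len=0.3863
  (v18,v0,v22) [-+-] → (-0.3828, 0, -1.12563)–(-0.3828, -0.3828, -1.07411)  len=0.3863
  (v21,v25,v5) [--+] → (-0.3828, -0.3828, 1.07411)–(-0.3828, 0, 1.12563)  len=0.3863
  (v22,v0,v26) [-++] → (-0.3828, -0.3828, -1.07411)–(-0.3828, -0.576127, -1.0113)  len=0.2033
  (v22,v26,v23) [-+-] → (-0.3828, -0.576127, -1.0113)–(-0.3828, -0.782926, -0.726682)  len=0.3518
  (v23,v26,v27) [-++] → (-0.3828, -0.782926, -0.726682)–(-0.3828, -1.03023, -0.3863)  len=0.4207
  (v23,v27,v24) [-+-] → (-0.3828, -1.03023, -0.3863)–(-0.3828, -1.03023, -0.0344665)  len=0.3518
  (v24,v27,v28) [-++] → (-0.3828, -1.03023, -0.0344665)–(-0.3828, -1.03023, 0.3863)  len=0.4208
  (v24,v28,v25) [-+-] → (-0.3828, -1.03023, 0.3863)–(-0.3828, -0.695618, 0.846839)  len=0.5693
  (v25,v28,v29) [-++] → (-0.3828, -0.695618, 0.846839)–(-0.3828, -0.576127, 1.0113)  len=0.2033
  (v25,v29,v5) [-++] → (-0.3828, -0.576127, 1.0113)–(-0.3828, -0.3828, 1.07411)  len=0.2033

Chained into 1 loop(s):
  loop 1: 20 segments, perimeter = 6.9935
Total perimeter = 6.994


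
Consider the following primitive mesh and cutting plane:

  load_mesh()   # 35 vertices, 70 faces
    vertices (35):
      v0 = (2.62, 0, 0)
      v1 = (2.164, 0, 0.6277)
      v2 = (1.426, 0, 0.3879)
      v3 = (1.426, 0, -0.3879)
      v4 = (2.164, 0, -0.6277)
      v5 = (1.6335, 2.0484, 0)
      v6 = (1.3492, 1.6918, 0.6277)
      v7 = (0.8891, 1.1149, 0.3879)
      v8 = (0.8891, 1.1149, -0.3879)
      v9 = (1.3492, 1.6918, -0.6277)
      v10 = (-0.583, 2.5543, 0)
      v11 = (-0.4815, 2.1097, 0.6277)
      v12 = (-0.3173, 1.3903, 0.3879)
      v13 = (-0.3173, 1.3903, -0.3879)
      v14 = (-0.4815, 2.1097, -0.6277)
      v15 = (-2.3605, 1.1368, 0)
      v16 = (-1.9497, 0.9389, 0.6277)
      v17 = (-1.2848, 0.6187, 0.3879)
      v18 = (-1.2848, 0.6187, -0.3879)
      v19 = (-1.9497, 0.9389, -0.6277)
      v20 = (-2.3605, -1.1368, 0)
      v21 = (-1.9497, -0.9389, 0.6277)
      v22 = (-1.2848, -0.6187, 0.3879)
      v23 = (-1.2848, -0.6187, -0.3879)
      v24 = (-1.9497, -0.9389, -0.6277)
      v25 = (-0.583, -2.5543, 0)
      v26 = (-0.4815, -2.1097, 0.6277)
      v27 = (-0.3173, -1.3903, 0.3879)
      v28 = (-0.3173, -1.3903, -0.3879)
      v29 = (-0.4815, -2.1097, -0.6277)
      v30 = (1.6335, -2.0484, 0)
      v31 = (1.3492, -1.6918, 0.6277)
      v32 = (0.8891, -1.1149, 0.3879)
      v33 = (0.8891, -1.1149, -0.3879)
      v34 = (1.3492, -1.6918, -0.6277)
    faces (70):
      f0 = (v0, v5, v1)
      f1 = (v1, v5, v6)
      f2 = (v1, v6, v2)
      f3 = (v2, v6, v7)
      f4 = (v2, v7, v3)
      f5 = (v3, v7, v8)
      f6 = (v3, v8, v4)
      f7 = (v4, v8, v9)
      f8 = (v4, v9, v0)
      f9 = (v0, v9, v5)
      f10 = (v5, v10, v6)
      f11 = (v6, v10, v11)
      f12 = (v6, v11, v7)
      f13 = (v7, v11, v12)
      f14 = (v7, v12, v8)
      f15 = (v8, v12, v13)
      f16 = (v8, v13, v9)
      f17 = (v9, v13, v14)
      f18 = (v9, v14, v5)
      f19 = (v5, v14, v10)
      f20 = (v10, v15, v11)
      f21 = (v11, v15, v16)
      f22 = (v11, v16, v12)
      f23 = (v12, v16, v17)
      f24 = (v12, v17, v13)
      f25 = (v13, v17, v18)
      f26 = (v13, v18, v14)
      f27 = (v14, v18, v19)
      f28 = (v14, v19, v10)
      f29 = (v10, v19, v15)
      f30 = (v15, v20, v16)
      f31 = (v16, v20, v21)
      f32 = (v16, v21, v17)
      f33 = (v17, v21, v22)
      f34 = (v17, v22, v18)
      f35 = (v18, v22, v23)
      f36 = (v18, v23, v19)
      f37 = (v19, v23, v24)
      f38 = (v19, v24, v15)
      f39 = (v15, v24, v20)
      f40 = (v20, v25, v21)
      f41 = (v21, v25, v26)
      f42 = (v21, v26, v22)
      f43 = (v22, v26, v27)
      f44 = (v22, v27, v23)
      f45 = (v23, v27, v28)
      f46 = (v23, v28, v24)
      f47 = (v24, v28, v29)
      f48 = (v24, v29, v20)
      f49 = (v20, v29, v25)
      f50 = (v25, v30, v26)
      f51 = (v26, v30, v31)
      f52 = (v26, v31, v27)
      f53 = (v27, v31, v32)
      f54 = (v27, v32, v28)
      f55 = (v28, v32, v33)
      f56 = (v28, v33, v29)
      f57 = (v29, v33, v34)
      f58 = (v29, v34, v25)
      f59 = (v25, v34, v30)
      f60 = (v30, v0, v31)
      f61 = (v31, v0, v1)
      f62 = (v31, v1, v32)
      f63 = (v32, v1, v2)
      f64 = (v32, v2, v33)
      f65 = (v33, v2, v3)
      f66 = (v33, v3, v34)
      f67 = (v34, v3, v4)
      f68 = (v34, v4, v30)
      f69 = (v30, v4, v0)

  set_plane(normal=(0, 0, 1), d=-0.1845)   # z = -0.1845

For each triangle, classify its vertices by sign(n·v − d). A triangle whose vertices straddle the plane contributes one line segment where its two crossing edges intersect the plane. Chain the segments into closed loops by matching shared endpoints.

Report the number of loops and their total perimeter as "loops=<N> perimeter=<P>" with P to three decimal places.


Straddling triangles (28 of 70):
  (v2,v7,v3) [++-] → (1.28524, 0.292306, -0.1845)–(1.426, 0, -0.1845)  len=0.3244
  (v3,v7,v8) [-+-] → (1.28524, 0.292306, -0.1845)–(0.8891, 1.1149, -0.1845)  len=0.9130
  (v4,v9,v0) [--+] → (2.24647, 0.497271, -0.1845)–(2.48597, 0, -0.1845)  len=0.5519
  (v0,v9,v5) [+-+] → (2.24647, 0.497271, -0.1845)–(1.54994, 1.94358, -0.1845)  len=1.6053
  (v7,v12,v8) [++-] → (0.572805, 1.1871, -0.1845)–(0.8891, 1.1149, -0.1845)  len=0.3244
  (v8,v12,v13) [-+-] → (0.572805, 1.1871, -0.1845)–(-0.3173, 1.3903, -0.1845)  len=0.9130
  (v9,v14,v5) [--+] → (1.01184, 2.06642, -0.1845)–(1.54994, 1.94358, -0.1845)  len=0.5519
  (v5,v14,v10) [+-+] → (1.01184, 2.06642, -0.1845)–(-0.553166, 2.42362, -0.1845)  len=1.6053
  (v12,v17,v13) [++-] → (-0.57096, 1.188, -0.1845)–(-0.3173, 1.3903, -0.1845)  len=0.3245
  (v13,v17,v18) [-+-] → (-0.57096, 1.188, -0.1845)–(-1.2848, 0.6187, -0.1845)  len=0.9131
  (v14,v19,v10) [--+] → (-0.984714, 2.07949, -0.1845)–(-0.553166, 2.42362, -0.1845)  len=0.5520
  (v10,v19,v15) [+-+] → (-0.984714, 2.07949, -0.1845)–(-2.23975, 1.07863, -0.1845)  len=1.6053
  (v17,v22,v18) [++-] → (-1.2848, 0.294277, -0.1845)–(-1.2848, 0.6187, -0.1845)  len=0.3244
  (v18,v22,v23) [-+-] → (-1.2848, 0.294277, -0.1845)–(-1.2848, -0.6187, -0.1845)  len=0.9130
  (v19,v24,v15) [--+] → (-2.23975, 0.526689, -0.1845)–(-2.23975, 1.07863, -0.1845)  len=0.5519
  (v15,v24,v20) [+-+] → (-2.23975, 0.526689, -0.1845)–(-2.23975, -1.07863, -0.1845)  len=1.6053
  (v22,v27,v23) [++-] → (-1.03114, -0.820999, -0.1845)–(-1.2848, -0.6187, -0.1845)  len=0.3245
  (v23,v27,v28) [-+-] → (-1.03114, -0.820999, -0.1845)–(-0.3173, -1.3903, -0.1845)  len=0.9131
  (v24,v29,v20) [--+] → (-1.80821, -1.42276, -0.1845)–(-2.23975, -1.07863, -0.1845)  len=0.5520
  (v20,v29,v25) [+-+] → (-1.80821, -1.42276, -0.1845)–(-0.553166, -2.42362, -0.1845)  len=1.6053
  (v27,v32,v28) [++-] → (-0.00100487, -1.3181, -0.1845)–(-0.3173, -1.3903, -0.1845)  len=0.3244
  (v28,v32,v33) [-+-] → (-0.00100487, -1.3181, -0.1845)–(0.8891, -1.1149, -0.1845)  len=0.9130
  (v29,v34,v25) [--+] → (-0.015068, -2.30079, -0.1845)–(-0.553166, -2.42362, -0.1845)  len=0.5519
  (v25,v34,v30) [+-+] → (-0.015068, -2.30079, -0.1845)–(1.54994, -1.94358, -0.1845)  len=1.6053
  (v32,v2,v33) [++-] → (1.02986, -0.822594, -0.1845)–(0.8891, -1.1149, -0.1845)  len=0.3244
  (v33,v2,v3) [-+-] → (1.02986, -0.822594, -0.1845)–(1.426, 0, -0.1845)  len=0.9130
  (v34,v4,v30) [--+] → (1.78943, -1.44631, -0.1845)–(1.54994, -1.94358, -0.1845)  len=0.5519
  (v30,v4,v0) [+-+] → (1.78943, -1.44631, -0.1845)–(2.48597, 0, -0.1845)  len=1.6053

Chained into 2 loop(s):
  loop 1: 14 segments, perimeter = 8.6622
  loop 2: 14 segments, perimeter = 15.1005
Total perimeter = 23.763

loops=2 perimeter=23.763


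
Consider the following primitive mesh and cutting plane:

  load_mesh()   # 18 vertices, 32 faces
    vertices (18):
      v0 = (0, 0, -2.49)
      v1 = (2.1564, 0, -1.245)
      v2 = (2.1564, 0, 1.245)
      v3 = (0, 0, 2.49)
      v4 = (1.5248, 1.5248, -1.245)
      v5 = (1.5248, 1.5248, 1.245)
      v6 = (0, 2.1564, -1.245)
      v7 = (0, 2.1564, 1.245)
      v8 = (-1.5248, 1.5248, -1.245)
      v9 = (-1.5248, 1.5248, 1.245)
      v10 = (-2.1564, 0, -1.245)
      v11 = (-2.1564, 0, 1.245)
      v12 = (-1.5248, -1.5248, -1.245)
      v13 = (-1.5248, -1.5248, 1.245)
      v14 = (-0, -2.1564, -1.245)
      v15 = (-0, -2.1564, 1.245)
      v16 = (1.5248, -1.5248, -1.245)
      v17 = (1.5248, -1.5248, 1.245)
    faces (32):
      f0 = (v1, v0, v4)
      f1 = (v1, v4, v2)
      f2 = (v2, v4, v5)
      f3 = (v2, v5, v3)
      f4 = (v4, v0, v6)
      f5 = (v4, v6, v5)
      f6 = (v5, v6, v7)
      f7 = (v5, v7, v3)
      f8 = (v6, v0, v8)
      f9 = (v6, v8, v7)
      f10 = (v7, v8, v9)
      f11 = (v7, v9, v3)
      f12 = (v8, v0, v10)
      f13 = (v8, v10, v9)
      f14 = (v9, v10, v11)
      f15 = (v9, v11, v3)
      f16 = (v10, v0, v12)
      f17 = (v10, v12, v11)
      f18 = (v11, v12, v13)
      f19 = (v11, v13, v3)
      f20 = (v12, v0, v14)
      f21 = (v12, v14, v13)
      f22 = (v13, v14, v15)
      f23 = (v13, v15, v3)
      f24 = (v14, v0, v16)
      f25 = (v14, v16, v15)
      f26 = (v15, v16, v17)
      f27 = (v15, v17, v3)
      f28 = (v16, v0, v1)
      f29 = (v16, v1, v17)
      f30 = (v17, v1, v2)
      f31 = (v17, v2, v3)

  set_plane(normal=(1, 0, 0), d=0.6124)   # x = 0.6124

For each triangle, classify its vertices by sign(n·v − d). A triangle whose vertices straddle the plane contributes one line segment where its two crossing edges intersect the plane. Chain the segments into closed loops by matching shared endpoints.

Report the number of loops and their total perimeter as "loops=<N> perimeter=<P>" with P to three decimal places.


Straddling triangles (12 of 32):
  (v1,v0,v4) [+-+] → (0.6124, 0, -2.13643)–(0.6124, 0.6124, -1.98998)  len=0.6297
  (v2,v5,v3) [++-] → (0.6124, 0.6124, 1.98998)–(0.6124, 0, 2.13643)  len=0.6297
  (v4,v0,v6) [+--] → (0.6124, 0.6124, -1.98998)–(0.6124, 1.90273, -1.245)  len=1.4899
  (v4,v6,v5) [+-+] → (0.6124, 1.90273, -1.245)–(0.6124, 1.90273, -0.24495)  len=1.0000
  (v5,v6,v7) [+--] → (0.6124, 1.90273, -0.24495)–(0.6124, 1.90273, 1.245)  len=1.4900
  (v5,v7,v3) [+--] → (0.6124, 1.90273, 1.245)–(0.6124, 0.6124, 1.98998)  len=1.4899
  (v14,v0,v16) [--+] → (0.6124, -0.6124, -1.98998)–(0.6124, -1.90273, -1.245)  len=1.4899
  (v14,v16,v15) [-+-] → (0.6124, -1.90273, -1.245)–(0.6124, -1.90273, 0.24495)  len=1.4900
  (v15,v16,v17) [-++] → (0.6124, -1.90273, 0.24495)–(0.6124, -1.90273, 1.245)  len=1.0000
  (v15,v17,v3) [-+-] → (0.6124, -1.90273, 1.245)–(0.6124, -0.6124, 1.98998)  len=1.4899
  (v16,v0,v1) [+-+] → (0.6124, -0.6124, -1.98998)–(0.6124, 0, -2.13643)  len=0.6297
  (v17,v2,v3) [++-] → (0.6124, 0, 2.13643)–(0.6124, -0.6124, 1.98998)  len=0.6297

Chained into 1 loop(s):
  loop 1: 12 segments, perimeter = 13.4585
Total perimeter = 13.458

loops=1 perimeter=13.458


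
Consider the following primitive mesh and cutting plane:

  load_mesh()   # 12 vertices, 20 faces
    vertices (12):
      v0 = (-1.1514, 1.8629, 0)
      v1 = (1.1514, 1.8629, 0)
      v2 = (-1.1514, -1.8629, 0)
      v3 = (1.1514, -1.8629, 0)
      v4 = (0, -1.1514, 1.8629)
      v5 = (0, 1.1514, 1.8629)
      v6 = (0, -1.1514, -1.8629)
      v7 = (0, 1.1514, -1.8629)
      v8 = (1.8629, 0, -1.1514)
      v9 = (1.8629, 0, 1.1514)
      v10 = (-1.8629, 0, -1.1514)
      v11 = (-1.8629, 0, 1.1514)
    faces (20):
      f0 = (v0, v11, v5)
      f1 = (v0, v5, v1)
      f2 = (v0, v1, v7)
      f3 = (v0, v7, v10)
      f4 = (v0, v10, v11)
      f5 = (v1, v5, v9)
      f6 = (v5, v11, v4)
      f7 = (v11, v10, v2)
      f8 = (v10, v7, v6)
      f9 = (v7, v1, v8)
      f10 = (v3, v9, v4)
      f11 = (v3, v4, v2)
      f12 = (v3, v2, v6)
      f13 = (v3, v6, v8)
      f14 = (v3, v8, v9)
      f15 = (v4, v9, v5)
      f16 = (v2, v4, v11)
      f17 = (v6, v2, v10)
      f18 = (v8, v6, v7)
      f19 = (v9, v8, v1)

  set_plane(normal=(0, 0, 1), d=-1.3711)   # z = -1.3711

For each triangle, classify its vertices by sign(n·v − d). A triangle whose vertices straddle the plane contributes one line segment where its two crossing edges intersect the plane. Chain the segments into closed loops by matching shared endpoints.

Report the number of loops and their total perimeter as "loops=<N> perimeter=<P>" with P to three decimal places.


Straddling triangles (8 of 20):
  (v0,v1,v7) [++-] → (0.303966, 1.33923, -1.3711)–(-0.303966, 1.33923, -1.3711)  len=0.6079
  (v0,v7,v10) [+-+] → (-0.303966, 1.33923, -1.3711)–(-1.28767, 0.355534, -1.3711)  len=1.3912
  (v10,v7,v6) [+--] → (-1.28767, 0.355534, -1.3711)–(-1.28767, -0.355534, -1.3711)  len=0.7111
  (v7,v1,v8) [-++] → (0.303966, 1.33923, -1.3711)–(1.28767, 0.355534, -1.3711)  len=1.3912
  (v3,v2,v6) [++-] → (-0.303966, -1.33923, -1.3711)–(0.303966, -1.33923, -1.3711)  len=0.6079
  (v3,v6,v8) [+-+] → (0.303966, -1.33923, -1.3711)–(1.28767, -0.355534, -1.3711)  len=1.3912
  (v6,v2,v10) [-++] → (-0.303966, -1.33923, -1.3711)–(-1.28767, -0.355534, -1.3711)  len=1.3912
  (v8,v6,v7) [+--] → (1.28767, -0.355534, -1.3711)–(1.28767, 0.355534, -1.3711)  len=0.7111

Chained into 1 loop(s):
  loop 1: 8 segments, perimeter = 8.2026
Total perimeter = 8.203

loops=1 perimeter=8.203


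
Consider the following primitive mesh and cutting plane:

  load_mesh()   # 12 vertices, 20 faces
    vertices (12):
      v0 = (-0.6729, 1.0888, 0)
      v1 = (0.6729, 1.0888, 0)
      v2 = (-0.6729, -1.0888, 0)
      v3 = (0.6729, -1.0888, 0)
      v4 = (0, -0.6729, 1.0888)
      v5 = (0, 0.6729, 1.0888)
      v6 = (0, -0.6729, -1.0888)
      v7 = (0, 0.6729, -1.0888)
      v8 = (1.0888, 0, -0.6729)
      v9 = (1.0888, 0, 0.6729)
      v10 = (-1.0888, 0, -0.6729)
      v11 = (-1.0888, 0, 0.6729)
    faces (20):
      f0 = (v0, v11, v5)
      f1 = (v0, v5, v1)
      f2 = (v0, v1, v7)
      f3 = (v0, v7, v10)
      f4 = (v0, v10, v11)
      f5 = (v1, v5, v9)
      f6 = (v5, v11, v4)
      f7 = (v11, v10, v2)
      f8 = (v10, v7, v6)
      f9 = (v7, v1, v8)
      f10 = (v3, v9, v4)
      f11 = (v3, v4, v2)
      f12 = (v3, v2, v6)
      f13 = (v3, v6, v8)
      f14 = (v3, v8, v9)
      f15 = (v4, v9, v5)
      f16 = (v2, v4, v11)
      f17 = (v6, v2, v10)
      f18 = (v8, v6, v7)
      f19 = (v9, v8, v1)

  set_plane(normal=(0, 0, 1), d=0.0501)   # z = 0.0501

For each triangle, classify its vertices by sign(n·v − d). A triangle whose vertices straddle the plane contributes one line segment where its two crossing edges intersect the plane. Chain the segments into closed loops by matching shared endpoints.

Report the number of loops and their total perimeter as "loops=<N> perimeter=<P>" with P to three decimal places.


loops=1 perimeter=7.233

Straddling triangles (10 of 20):
  (v0,v11,v5) [-++] → (-0.703865, 1.00773, 0.0501)–(-0.641937, 1.06966, 0.0501)  len=0.0876
  (v0,v5,v1) [-+-] → (-0.641937, 1.06966, 0.0501)–(0.641937, 1.06966, 0.0501)  len=1.2839
  (v0,v10,v11) [--+] → (-1.0888, 0, 0.0501)–(-0.703865, 1.00773, 0.0501)  len=1.0788
  (v1,v5,v9) [-++] → (0.641937, 1.06966, 0.0501)–(0.703865, 1.00773, 0.0501)  len=0.0876
  (v11,v10,v2) [+--] → (-1.0888, 0, 0.0501)–(-0.703865, -1.00773, 0.0501)  len=1.0788
  (v3,v9,v4) [-++] → (0.703865, -1.00773, 0.0501)–(0.641937, -1.06966, 0.0501)  len=0.0876
  (v3,v4,v2) [-+-] → (0.641937, -1.06966, 0.0501)–(-0.641937, -1.06966, 0.0501)  len=1.2839
  (v3,v8,v9) [--+] → (1.0888, 0, 0.0501)–(0.703865, -1.00773, 0.0501)  len=1.0788
  (v2,v4,v11) [-++] → (-0.641937, -1.06966, 0.0501)–(-0.703865, -1.00773, 0.0501)  len=0.0876
  (v9,v8,v1) [+--] → (1.0888, 0, 0.0501)–(0.703865, 1.00773, 0.0501)  len=1.0788

Chained into 1 loop(s):
  loop 1: 10 segments, perimeter = 7.2331
Total perimeter = 7.233


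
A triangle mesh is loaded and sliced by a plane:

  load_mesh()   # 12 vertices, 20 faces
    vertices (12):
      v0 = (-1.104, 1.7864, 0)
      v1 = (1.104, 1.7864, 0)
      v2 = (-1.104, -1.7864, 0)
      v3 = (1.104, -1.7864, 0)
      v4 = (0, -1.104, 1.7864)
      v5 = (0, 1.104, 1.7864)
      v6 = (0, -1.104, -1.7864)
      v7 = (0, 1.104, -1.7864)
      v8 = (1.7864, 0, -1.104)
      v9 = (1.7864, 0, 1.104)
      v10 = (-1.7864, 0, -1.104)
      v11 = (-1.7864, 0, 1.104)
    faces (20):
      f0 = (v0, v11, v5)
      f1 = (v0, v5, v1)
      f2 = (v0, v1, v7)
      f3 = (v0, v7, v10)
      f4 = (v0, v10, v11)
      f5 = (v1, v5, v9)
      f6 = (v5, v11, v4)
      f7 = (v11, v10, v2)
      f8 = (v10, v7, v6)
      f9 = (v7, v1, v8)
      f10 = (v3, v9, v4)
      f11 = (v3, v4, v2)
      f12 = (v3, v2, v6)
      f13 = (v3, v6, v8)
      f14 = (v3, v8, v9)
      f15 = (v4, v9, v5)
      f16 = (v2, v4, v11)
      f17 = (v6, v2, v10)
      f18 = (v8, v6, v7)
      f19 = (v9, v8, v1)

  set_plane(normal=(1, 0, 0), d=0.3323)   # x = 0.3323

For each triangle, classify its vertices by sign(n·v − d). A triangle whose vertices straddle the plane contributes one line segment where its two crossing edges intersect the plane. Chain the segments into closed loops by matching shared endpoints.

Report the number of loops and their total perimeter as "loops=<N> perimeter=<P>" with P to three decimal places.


loops=1 perimeter=11.265

Straddling triangles (10 of 20):
  (v0,v5,v1) [--+] → (0.3323, 1.3094, 1.2487)–(0.3323, 1.7864, 0)  len=1.3367
  (v0,v1,v7) [-+-] → (0.3323, 1.7864, 0)–(0.3323, 1.3094, -1.2487)  len=1.3367
  (v1,v5,v9) [+-+] → (0.3323, 1.3094, 1.2487)–(0.3323, 0.898638, 1.65946)  len=0.5809
  (v7,v1,v8) [-++] → (0.3323, 1.3094, -1.2487)–(0.3323, 0.898638, -1.65946)  len=0.5809
  (v3,v9,v4) [++-] → (0.3323, -0.898638, 1.65946)–(0.3323, -1.3094, 1.2487)  len=0.5809
  (v3,v4,v2) [+--] → (0.3323, -1.3094, 1.2487)–(0.3323, -1.7864, 0)  len=1.3367
  (v3,v2,v6) [+--] → (0.3323, -1.7864, 0)–(0.3323, -1.3094, -1.2487)  len=1.3367
  (v3,v6,v8) [+-+] → (0.3323, -1.3094, -1.2487)–(0.3323, -0.898638, -1.65946)  len=0.5809
  (v4,v9,v5) [-+-] → (0.3323, -0.898638, 1.65946)–(0.3323, 0.898638, 1.65946)  len=1.7973
  (v8,v6,v7) [+--] → (0.3323, -0.898638, -1.65946)–(0.3323, 0.898638, -1.65946)  len=1.7973

Chained into 1 loop(s):
  loop 1: 10 segments, perimeter = 11.2650
Total perimeter = 11.265


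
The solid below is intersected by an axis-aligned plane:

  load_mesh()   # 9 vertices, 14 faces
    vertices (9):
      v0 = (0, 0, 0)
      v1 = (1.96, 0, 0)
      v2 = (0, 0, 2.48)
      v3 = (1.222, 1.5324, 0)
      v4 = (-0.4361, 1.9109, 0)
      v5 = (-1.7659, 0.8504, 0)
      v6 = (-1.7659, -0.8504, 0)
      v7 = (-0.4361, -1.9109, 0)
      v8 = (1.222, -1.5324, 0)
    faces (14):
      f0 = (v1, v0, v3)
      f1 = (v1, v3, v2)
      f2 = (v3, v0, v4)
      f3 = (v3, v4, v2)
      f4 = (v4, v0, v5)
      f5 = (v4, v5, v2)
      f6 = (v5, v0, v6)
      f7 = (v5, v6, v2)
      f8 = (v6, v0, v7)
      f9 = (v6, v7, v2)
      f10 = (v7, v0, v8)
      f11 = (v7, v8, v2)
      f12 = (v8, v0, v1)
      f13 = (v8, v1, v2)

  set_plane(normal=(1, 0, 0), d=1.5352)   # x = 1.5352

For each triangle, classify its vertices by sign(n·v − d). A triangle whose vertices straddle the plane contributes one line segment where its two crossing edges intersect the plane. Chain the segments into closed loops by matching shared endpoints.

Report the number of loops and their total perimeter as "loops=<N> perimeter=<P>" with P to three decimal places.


Straddling triangles (4 of 14):
  (v1,v0,v3) [+--] → (1.5352, 0, 0)–(1.5352, 0.882064, 0)  len=0.8821
  (v1,v3,v2) [+--] → (1.5352, 0.882064, 0)–(1.5352, 0, 0.537502)  len=1.0329
  (v8,v0,v1) [--+] → (1.5352, 0, 0)–(1.5352, -0.882064, 0)  len=0.8821
  (v8,v1,v2) [-+-] → (1.5352, -0.882064, 0)–(1.5352, 0, 0.537502)  len=1.0329

Chained into 1 loop(s):
  loop 1: 4 segments, perimeter = 3.8300
Total perimeter = 3.830

loops=1 perimeter=3.830


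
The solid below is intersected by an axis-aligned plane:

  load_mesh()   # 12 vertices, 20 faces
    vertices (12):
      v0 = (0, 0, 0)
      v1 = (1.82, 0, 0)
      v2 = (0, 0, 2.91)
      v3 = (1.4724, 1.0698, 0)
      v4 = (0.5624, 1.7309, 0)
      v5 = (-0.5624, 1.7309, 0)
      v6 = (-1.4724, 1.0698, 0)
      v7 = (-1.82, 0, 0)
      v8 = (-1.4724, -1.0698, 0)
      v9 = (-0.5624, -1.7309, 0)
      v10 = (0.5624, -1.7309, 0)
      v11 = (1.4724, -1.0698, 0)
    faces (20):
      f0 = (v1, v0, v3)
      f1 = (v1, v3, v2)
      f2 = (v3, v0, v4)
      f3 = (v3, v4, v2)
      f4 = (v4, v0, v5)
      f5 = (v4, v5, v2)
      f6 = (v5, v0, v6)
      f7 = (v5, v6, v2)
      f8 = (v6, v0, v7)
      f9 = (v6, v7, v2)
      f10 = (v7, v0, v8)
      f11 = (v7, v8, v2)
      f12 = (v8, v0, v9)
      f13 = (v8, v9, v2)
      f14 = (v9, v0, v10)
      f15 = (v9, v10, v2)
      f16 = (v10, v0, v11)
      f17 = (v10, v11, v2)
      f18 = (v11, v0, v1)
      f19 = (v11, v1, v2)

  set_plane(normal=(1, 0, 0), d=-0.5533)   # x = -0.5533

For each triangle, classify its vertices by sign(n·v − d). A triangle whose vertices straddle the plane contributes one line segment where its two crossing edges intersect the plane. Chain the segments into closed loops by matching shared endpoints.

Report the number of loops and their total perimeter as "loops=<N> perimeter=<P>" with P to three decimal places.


loops=1 perimeter=8.870

Straddling triangles (12 of 20):
  (v4,v0,v5) [++-] → (-0.5533, 1.70289, 0)–(-0.5533, 1.7309, 0)  len=0.0280
  (v4,v5,v2) [+-+] → (-0.5533, 1.7309, 0)–(-0.5533, 1.70289, 0.0470857)  len=0.0548
  (v5,v0,v6) [-+-] → (-0.5533, 1.70289, 0)–(-0.5533, 0.402011, 0)  len=1.3009
  (v5,v6,v2) [--+] → (-0.5533, 0.402011, 1.81648)–(-0.5533, 1.70289, 0.0470857)  len=2.1961
  (v6,v0,v7) [-+-] → (-0.5533, 0.402011, 0)–(-0.5533, 0, 0)  len=0.4020
  (v6,v7,v2) [--+] → (-0.5533, 0, 2.02533)–(-0.5533, 0.402011, 1.81648)  len=0.4530
  (v7,v0,v8) [-+-] → (-0.5533, 0, 0)–(-0.5533, -0.402011, 0)  len=0.4020
  (v7,v8,v2) [--+] → (-0.5533, -0.402011, 1.81648)–(-0.5533, 0, 2.02533)  len=0.4530
  (v8,v0,v9) [-+-] → (-0.5533, -0.402011, 0)–(-0.5533, -1.70289, 0)  len=1.3009
  (v8,v9,v2) [--+] → (-0.5533, -1.70289, 0.0470857)–(-0.5533, -0.402011, 1.81648)  len=2.1961
  (v9,v0,v10) [-++] → (-0.5533, -1.70289, 0)–(-0.5533, -1.7309, 0)  len=0.0280
  (v9,v10,v2) [-++] → (-0.5533, -1.7309, 0)–(-0.5533, -1.70289, 0.0470857)  len=0.0548

Chained into 1 loop(s):
  loop 1: 12 segments, perimeter = 8.8697
Total perimeter = 8.870


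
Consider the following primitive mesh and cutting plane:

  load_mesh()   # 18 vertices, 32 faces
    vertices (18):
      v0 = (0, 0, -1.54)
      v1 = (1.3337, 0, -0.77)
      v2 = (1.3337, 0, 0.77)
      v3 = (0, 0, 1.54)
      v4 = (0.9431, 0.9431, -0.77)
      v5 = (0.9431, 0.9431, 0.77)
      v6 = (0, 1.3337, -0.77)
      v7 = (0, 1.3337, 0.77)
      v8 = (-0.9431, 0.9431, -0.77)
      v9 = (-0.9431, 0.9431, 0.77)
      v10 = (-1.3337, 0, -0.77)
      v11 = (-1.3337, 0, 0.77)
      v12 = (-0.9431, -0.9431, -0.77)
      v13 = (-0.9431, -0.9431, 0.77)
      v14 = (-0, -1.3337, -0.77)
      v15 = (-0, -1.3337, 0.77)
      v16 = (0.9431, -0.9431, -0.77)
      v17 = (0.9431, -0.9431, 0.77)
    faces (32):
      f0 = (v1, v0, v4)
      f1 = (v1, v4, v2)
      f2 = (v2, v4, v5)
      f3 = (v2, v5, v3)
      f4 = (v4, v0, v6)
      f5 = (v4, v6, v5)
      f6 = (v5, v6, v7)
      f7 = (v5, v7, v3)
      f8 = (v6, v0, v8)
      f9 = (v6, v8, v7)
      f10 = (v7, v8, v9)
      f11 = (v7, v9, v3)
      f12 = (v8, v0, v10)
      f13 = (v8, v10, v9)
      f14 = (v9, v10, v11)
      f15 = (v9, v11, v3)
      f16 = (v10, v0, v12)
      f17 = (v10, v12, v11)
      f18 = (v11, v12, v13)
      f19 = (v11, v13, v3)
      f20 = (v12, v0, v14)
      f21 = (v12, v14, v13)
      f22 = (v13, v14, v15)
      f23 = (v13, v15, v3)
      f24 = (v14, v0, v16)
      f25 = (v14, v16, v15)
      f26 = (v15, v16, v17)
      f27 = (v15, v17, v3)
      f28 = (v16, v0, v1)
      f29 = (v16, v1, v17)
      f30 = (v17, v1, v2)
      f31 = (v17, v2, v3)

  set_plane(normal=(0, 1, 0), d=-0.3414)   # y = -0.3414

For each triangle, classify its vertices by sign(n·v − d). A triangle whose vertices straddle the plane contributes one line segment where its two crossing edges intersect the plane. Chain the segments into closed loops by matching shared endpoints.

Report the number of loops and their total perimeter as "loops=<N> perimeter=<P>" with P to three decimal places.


Straddling triangles (12 of 32):
  (v10,v0,v12) [++-] → (-0.3414, -0.3414, -1.26126)–(-1.1923, -0.3414, -0.77)  len=0.9825
  (v10,v12,v11) [+-+] → (-1.1923, -0.3414, -0.77)–(-1.1923, -0.3414, 0.212524)  len=0.9825
  (v11,v12,v13) [+--] → (-1.1923, -0.3414, 0.212524)–(-1.1923, -0.3414, 0.77)  len=0.5575
  (v11,v13,v3) [+-+] → (-1.1923, -0.3414, 0.77)–(-0.3414, -0.3414, 1.26126)  len=0.9825
  (v12,v0,v14) [-+-] → (-0.3414, -0.3414, -1.26126)–(0, -0.3414, -1.3429)  len=0.3510
  (v13,v15,v3) [--+] → (0, -0.3414, 1.3429)–(-0.3414, -0.3414, 1.26126)  len=0.3510
  (v14,v0,v16) [-+-] → (0, -0.3414, -1.3429)–(0.3414, -0.3414, -1.26126)  len=0.3510
  (v15,v17,v3) [--+] → (0.3414, -0.3414, 1.26126)–(0, -0.3414, 1.3429)  len=0.3510
  (v16,v0,v1) [-++] → (0.3414, -0.3414, -1.26126)–(1.1923, -0.3414, -0.77)  len=0.9825
  (v16,v1,v17) [-+-] → (1.1923, -0.3414, -0.77)–(1.1923, -0.3414, -0.212524)  len=0.5575
  (v17,v1,v2) [-++] → (1.1923, -0.3414, -0.212524)–(1.1923, -0.3414, 0.77)  len=0.9825
  (v17,v2,v3) [-++] → (1.1923, -0.3414, 0.77)–(0.3414, -0.3414, 1.26126)  len=0.9825

Chained into 1 loop(s):
  loop 1: 12 segments, perimeter = 8.4142
Total perimeter = 8.414

loops=1 perimeter=8.414
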